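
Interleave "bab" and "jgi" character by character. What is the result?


Interleaving "bab" and "jgi":
  Position 0: 'b' from first, 'j' from second => "bj"
  Position 1: 'a' from first, 'g' from second => "ag"
  Position 2: 'b' from first, 'i' from second => "bi"
Result: bjagbi

bjagbi


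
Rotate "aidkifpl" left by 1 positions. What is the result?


Input: "aidkifpl", rotate left by 1
First 1 characters: "a"
Remaining characters: "idkifpl"
Concatenate remaining + first: "idkifpl" + "a" = "idkifpla"

idkifpla


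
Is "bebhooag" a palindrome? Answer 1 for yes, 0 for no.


Input: bebhooag
Reversed: gaoohbeb
  Compare pos 0 ('b') with pos 7 ('g'): MISMATCH
  Compare pos 1 ('e') with pos 6 ('a'): MISMATCH
  Compare pos 2 ('b') with pos 5 ('o'): MISMATCH
  Compare pos 3 ('h') with pos 4 ('o'): MISMATCH
Result: not a palindrome

0


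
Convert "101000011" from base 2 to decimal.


Input: "101000011" in base 2
Positional expansion:
  Digit '1' (value 1) x 2^8 = 256
  Digit '0' (value 0) x 2^7 = 0
  Digit '1' (value 1) x 2^6 = 64
  Digit '0' (value 0) x 2^5 = 0
  Digit '0' (value 0) x 2^4 = 0
  Digit '0' (value 0) x 2^3 = 0
  Digit '0' (value 0) x 2^2 = 0
  Digit '1' (value 1) x 2^1 = 2
  Digit '1' (value 1) x 2^0 = 1
Sum = 323

323


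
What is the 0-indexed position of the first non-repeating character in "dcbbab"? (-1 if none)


Input: dcbbab
Character frequencies:
  'a': 1
  'b': 3
  'c': 1
  'd': 1
Scanning left to right for freq == 1:
  Position 0 ('d'): unique! => answer = 0

0


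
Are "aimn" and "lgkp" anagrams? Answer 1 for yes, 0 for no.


Strings: "aimn", "lgkp"
Sorted first:  aimn
Sorted second: gklp
Differ at position 0: 'a' vs 'g' => not anagrams

0


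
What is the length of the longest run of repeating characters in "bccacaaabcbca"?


Input: "bccacaaabcbca"
Scanning for longest run:
  Position 1 ('c'): new char, reset run to 1
  Position 2 ('c'): continues run of 'c', length=2
  Position 3 ('a'): new char, reset run to 1
  Position 4 ('c'): new char, reset run to 1
  Position 5 ('a'): new char, reset run to 1
  Position 6 ('a'): continues run of 'a', length=2
  Position 7 ('a'): continues run of 'a', length=3
  Position 8 ('b'): new char, reset run to 1
  Position 9 ('c'): new char, reset run to 1
  Position 10 ('b'): new char, reset run to 1
  Position 11 ('c'): new char, reset run to 1
  Position 12 ('a'): new char, reset run to 1
Longest run: 'a' with length 3

3


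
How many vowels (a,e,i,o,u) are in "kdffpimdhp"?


Input: kdffpimdhp
Checking each character:
  'k' at position 0: consonant
  'd' at position 1: consonant
  'f' at position 2: consonant
  'f' at position 3: consonant
  'p' at position 4: consonant
  'i' at position 5: vowel (running total: 1)
  'm' at position 6: consonant
  'd' at position 7: consonant
  'h' at position 8: consonant
  'p' at position 9: consonant
Total vowels: 1

1


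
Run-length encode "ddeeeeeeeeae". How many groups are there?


Input: ddeeeeeeeeae
Scanning for consecutive runs:
  Group 1: 'd' x 2 (positions 0-1)
  Group 2: 'e' x 8 (positions 2-9)
  Group 3: 'a' x 1 (positions 10-10)
  Group 4: 'e' x 1 (positions 11-11)
Total groups: 4

4


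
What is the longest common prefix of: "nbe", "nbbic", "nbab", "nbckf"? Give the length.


Words: nbe, nbbic, nbab, nbckf
  Position 0: all 'n' => match
  Position 1: all 'b' => match
  Position 2: ('e', 'b', 'a', 'c') => mismatch, stop
LCP = "nb" (length 2)

2


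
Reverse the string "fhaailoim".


Input: fhaailoim
Reading characters right to left:
  Position 8: 'm'
  Position 7: 'i'
  Position 6: 'o'
  Position 5: 'l'
  Position 4: 'i'
  Position 3: 'a'
  Position 2: 'a'
  Position 1: 'h'
  Position 0: 'f'
Reversed: mioliaahf

mioliaahf


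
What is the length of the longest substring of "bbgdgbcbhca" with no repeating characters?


Input: "bbgdgbcbhca"
Sliding window (track last position of each char):
  Position 0 ('b'): window [0,0] length 1 -- new best
  Position 1 ('b'): repeat (last at 0), move window start to 1
  Position 1 ('b'): window [1,1] length 1
  Position 2 ('g'): window [1,2] length 2 -- new best
  Position 3 ('d'): window [1,3] length 3 -- new best
  Position 4 ('g'): repeat (last at 2), move window start to 3
  Position 4 ('g'): window [3,4] length 2
  Position 5 ('b'): window [3,5] length 3
  Position 6 ('c'): window [3,6] length 4 -- new best
  Position 7 ('b'): repeat (last at 5), move window start to 6
  Position 7 ('b'): window [6,7] length 2
  Position 8 ('h'): window [6,8] length 3
  Position 9 ('c'): repeat (last at 6), move window start to 7
  Position 9 ('c'): window [7,9] length 3
  Position 10 ('a'): window [7,10] length 4
Longest substring with no repeats: "dgbc" with length 4

4


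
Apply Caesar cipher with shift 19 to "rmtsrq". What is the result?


Caesar cipher: shift "rmtsrq" by 19
  'r' (pos 17) + 19 = pos 10 = 'k'
  'm' (pos 12) + 19 = pos 5 = 'f'
  't' (pos 19) + 19 = pos 12 = 'm'
  's' (pos 18) + 19 = pos 11 = 'l'
  'r' (pos 17) + 19 = pos 10 = 'k'
  'q' (pos 16) + 19 = pos 9 = 'j'
Result: kfmlkj

kfmlkj


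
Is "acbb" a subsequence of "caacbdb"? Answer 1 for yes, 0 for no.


Check if "acbb" is a subsequence of "caacbdb"
Greedy scan:
  Position 0 ('c'): no match needed
  Position 1 ('a'): matches sub[0] = 'a'
  Position 2 ('a'): no match needed
  Position 3 ('c'): matches sub[1] = 'c'
  Position 4 ('b'): matches sub[2] = 'b'
  Position 5 ('d'): no match needed
  Position 6 ('b'): matches sub[3] = 'b'
All 4 characters matched => is a subsequence

1


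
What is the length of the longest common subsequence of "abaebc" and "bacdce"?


LCS of "abaebc" and "bacdce"
DP table:
           b    a    c    d    c    e
      0    0    0    0    0    0    0
  a   0    0    1    1    1    1    1
  b   0    1    1    1    1    1    1
  a   0    1    2    2    2    2    2
  e   0    1    2    2    2    2    3
  b   0    1    2    2    2    2    3
  c   0    1    2    3    3    3    3
LCS length = dp[6][6] = 3

3


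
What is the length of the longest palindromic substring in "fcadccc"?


Input: "fcadccc"
Checking substrings for palindromes:
  [4:7] "ccc" (len 3) => palindrome
  [4:6] "cc" (len 2) => palindrome
  [5:7] "cc" (len 2) => palindrome
Longest palindromic substring: "ccc" with length 3

3


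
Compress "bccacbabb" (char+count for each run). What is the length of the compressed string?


Input: bccacbabb
Runs:
  'b' x 1 => "b1"
  'c' x 2 => "c2"
  'a' x 1 => "a1"
  'c' x 1 => "c1"
  'b' x 1 => "b1"
  'a' x 1 => "a1"
  'b' x 2 => "b2"
Compressed: "b1c2a1c1b1a1b2"
Compressed length: 14

14


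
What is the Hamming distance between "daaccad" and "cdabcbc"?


Comparing "daaccad" and "cdabcbc" position by position:
  Position 0: 'd' vs 'c' => differ
  Position 1: 'a' vs 'd' => differ
  Position 2: 'a' vs 'a' => same
  Position 3: 'c' vs 'b' => differ
  Position 4: 'c' vs 'c' => same
  Position 5: 'a' vs 'b' => differ
  Position 6: 'd' vs 'c' => differ
Total differences (Hamming distance): 5

5


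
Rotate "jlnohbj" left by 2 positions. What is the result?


Input: "jlnohbj", rotate left by 2
First 2 characters: "jl"
Remaining characters: "nohbj"
Concatenate remaining + first: "nohbj" + "jl" = "nohbjjl"

nohbjjl


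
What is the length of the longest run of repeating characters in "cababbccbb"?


Input: "cababbccbb"
Scanning for longest run:
  Position 1 ('a'): new char, reset run to 1
  Position 2 ('b'): new char, reset run to 1
  Position 3 ('a'): new char, reset run to 1
  Position 4 ('b'): new char, reset run to 1
  Position 5 ('b'): continues run of 'b', length=2
  Position 6 ('c'): new char, reset run to 1
  Position 7 ('c'): continues run of 'c', length=2
  Position 8 ('b'): new char, reset run to 1
  Position 9 ('b'): continues run of 'b', length=2
Longest run: 'b' with length 2

2


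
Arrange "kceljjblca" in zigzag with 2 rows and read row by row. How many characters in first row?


Zigzag "kceljjblca" into 2 rows:
Placing characters:
  'k' => row 0
  'c' => row 1
  'e' => row 0
  'l' => row 1
  'j' => row 0
  'j' => row 1
  'b' => row 0
  'l' => row 1
  'c' => row 0
  'a' => row 1
Rows:
  Row 0: "kejbc"
  Row 1: "cljla"
First row length: 5

5


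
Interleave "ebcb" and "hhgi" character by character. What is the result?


Interleaving "ebcb" and "hhgi":
  Position 0: 'e' from first, 'h' from second => "eh"
  Position 1: 'b' from first, 'h' from second => "bh"
  Position 2: 'c' from first, 'g' from second => "cg"
  Position 3: 'b' from first, 'i' from second => "bi"
Result: ehbhcgbi

ehbhcgbi


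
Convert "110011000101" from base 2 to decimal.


Input: "110011000101" in base 2
Positional expansion:
  Digit '1' (value 1) x 2^11 = 2048
  Digit '1' (value 1) x 2^10 = 1024
  Digit '0' (value 0) x 2^9 = 0
  Digit '0' (value 0) x 2^8 = 0
  Digit '1' (value 1) x 2^7 = 128
  Digit '1' (value 1) x 2^6 = 64
  Digit '0' (value 0) x 2^5 = 0
  Digit '0' (value 0) x 2^4 = 0
  Digit '0' (value 0) x 2^3 = 0
  Digit '1' (value 1) x 2^2 = 4
  Digit '0' (value 0) x 2^1 = 0
  Digit '1' (value 1) x 2^0 = 1
Sum = 3269

3269


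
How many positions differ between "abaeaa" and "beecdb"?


Comparing "abaeaa" and "beecdb" position by position:
  Position 0: 'a' vs 'b' => DIFFER
  Position 1: 'b' vs 'e' => DIFFER
  Position 2: 'a' vs 'e' => DIFFER
  Position 3: 'e' vs 'c' => DIFFER
  Position 4: 'a' vs 'd' => DIFFER
  Position 5: 'a' vs 'b' => DIFFER
Positions that differ: 6

6


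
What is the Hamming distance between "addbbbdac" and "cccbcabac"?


Comparing "addbbbdac" and "cccbcabac" position by position:
  Position 0: 'a' vs 'c' => differ
  Position 1: 'd' vs 'c' => differ
  Position 2: 'd' vs 'c' => differ
  Position 3: 'b' vs 'b' => same
  Position 4: 'b' vs 'c' => differ
  Position 5: 'b' vs 'a' => differ
  Position 6: 'd' vs 'b' => differ
  Position 7: 'a' vs 'a' => same
  Position 8: 'c' vs 'c' => same
Total differences (Hamming distance): 6

6


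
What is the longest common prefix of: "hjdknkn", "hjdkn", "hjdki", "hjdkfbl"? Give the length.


Words: hjdknkn, hjdkn, hjdki, hjdkfbl
  Position 0: all 'h' => match
  Position 1: all 'j' => match
  Position 2: all 'd' => match
  Position 3: all 'k' => match
  Position 4: ('n', 'n', 'i', 'f') => mismatch, stop
LCP = "hjdk" (length 4)

4


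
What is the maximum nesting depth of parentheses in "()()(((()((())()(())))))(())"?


Input: "()()(((()((())()(())))))(())"
Tracking depth:
  Position 0 '(': depth becomes 1
  Position 1 ')': depth becomes 0
  Position 2 '(': depth becomes 1
  Position 3 ')': depth becomes 0
  Position 4 '(': depth becomes 1
  Position 5 '(': depth becomes 2
  Position 6 '(': depth becomes 3
  Position 7 '(': depth becomes 4
  Position 8 ')': depth becomes 3
  Position 9 '(': depth becomes 4
  Position 10 '(': depth becomes 5
  Position 11 '(': depth becomes 6
  Position 12 ')': depth becomes 5
  Position 13 ')': depth becomes 4
  Position 14 '(': depth becomes 5
  Position 15 ')': depth becomes 4
  Position 16 '(': depth becomes 5
  Position 17 '(': depth becomes 6
  Position 18 ')': depth becomes 5
  Position 19 ')': depth becomes 4
  Position 20 ')': depth becomes 3
  Position 21 ')': depth becomes 2
  Position 22 ')': depth becomes 1
  Position 23 ')': depth becomes 0
  Position 24 '(': depth becomes 1
  Position 25 '(': depth becomes 2
  Position 26 ')': depth becomes 1
  Position 27 ')': depth becomes 0
Maximum depth reached: 6

6


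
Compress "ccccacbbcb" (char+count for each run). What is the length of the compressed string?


Input: ccccacbbcb
Runs:
  'c' x 4 => "c4"
  'a' x 1 => "a1"
  'c' x 1 => "c1"
  'b' x 2 => "b2"
  'c' x 1 => "c1"
  'b' x 1 => "b1"
Compressed: "c4a1c1b2c1b1"
Compressed length: 12

12


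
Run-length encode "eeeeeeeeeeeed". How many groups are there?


Input: eeeeeeeeeeeed
Scanning for consecutive runs:
  Group 1: 'e' x 12 (positions 0-11)
  Group 2: 'd' x 1 (positions 12-12)
Total groups: 2

2


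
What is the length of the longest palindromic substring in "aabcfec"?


Input: "aabcfec"
Checking substrings for palindromes:
  [0:2] "aa" (len 2) => palindrome
Longest palindromic substring: "aa" with length 2

2


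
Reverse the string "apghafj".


Input: apghafj
Reading characters right to left:
  Position 6: 'j'
  Position 5: 'f'
  Position 4: 'a'
  Position 3: 'h'
  Position 2: 'g'
  Position 1: 'p'
  Position 0: 'a'
Reversed: jfahgpa

jfahgpa


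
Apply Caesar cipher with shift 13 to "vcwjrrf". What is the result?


Caesar cipher: shift "vcwjrrf" by 13
  'v' (pos 21) + 13 = pos 8 = 'i'
  'c' (pos 2) + 13 = pos 15 = 'p'
  'w' (pos 22) + 13 = pos 9 = 'j'
  'j' (pos 9) + 13 = pos 22 = 'w'
  'r' (pos 17) + 13 = pos 4 = 'e'
  'r' (pos 17) + 13 = pos 4 = 'e'
  'f' (pos 5) + 13 = pos 18 = 's'
Result: ipjwees

ipjwees


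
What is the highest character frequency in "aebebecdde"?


Input: aebebecdde
Character counts:
  'a': 1
  'b': 2
  'c': 1
  'd': 2
  'e': 4
Maximum frequency: 4

4


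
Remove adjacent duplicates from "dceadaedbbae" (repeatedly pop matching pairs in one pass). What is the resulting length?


Input: dceadaedbbae
Stack-based adjacent duplicate removal:
  Read 'd': push. Stack: d
  Read 'c': push. Stack: dc
  Read 'e': push. Stack: dce
  Read 'a': push. Stack: dcea
  Read 'd': push. Stack: dcead
  Read 'a': push. Stack: dceada
  Read 'e': push. Stack: dceadae
  Read 'd': push. Stack: dceadaed
  Read 'b': push. Stack: dceadaedb
  Read 'b': matches stack top 'b' => pop. Stack: dceadaed
  Read 'a': push. Stack: dceadaeda
  Read 'e': push. Stack: dceadaedae
Final stack: "dceadaedae" (length 10)

10


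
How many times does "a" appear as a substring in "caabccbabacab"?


Searching for "a" in "caabccbabacab"
Scanning each position:
  Position 0: "c" => no
  Position 1: "a" => MATCH
  Position 2: "a" => MATCH
  Position 3: "b" => no
  Position 4: "c" => no
  Position 5: "c" => no
  Position 6: "b" => no
  Position 7: "a" => MATCH
  Position 8: "b" => no
  Position 9: "a" => MATCH
  Position 10: "c" => no
  Position 11: "a" => MATCH
  Position 12: "b" => no
Total occurrences: 5

5


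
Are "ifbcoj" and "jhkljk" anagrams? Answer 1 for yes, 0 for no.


Strings: "ifbcoj", "jhkljk"
Sorted first:  bcfijo
Sorted second: hjjkkl
Differ at position 0: 'b' vs 'h' => not anagrams

0


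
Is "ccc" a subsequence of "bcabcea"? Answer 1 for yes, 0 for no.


Check if "ccc" is a subsequence of "bcabcea"
Greedy scan:
  Position 0 ('b'): no match needed
  Position 1 ('c'): matches sub[0] = 'c'
  Position 2 ('a'): no match needed
  Position 3 ('b'): no match needed
  Position 4 ('c'): matches sub[1] = 'c'
  Position 5 ('e'): no match needed
  Position 6 ('a'): no match needed
Only matched 2/3 characters => not a subsequence

0


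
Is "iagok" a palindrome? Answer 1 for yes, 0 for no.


Input: iagok
Reversed: kogai
  Compare pos 0 ('i') with pos 4 ('k'): MISMATCH
  Compare pos 1 ('a') with pos 3 ('o'): MISMATCH
Result: not a palindrome

0


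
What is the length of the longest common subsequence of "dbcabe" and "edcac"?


LCS of "dbcabe" and "edcac"
DP table:
           e    d    c    a    c
      0    0    0    0    0    0
  d   0    0    1    1    1    1
  b   0    0    1    1    1    1
  c   0    0    1    2    2    2
  a   0    0    1    2    3    3
  b   0    0    1    2    3    3
  e   0    1    1    2    3    3
LCS length = dp[6][5] = 3

3


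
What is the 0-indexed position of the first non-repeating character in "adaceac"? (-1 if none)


Input: adaceac
Character frequencies:
  'a': 3
  'c': 2
  'd': 1
  'e': 1
Scanning left to right for freq == 1:
  Position 0 ('a'): freq=3, skip
  Position 1 ('d'): unique! => answer = 1

1


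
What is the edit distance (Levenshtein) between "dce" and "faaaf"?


Computing edit distance: "dce" -> "faaaf"
DP table:
           f    a    a    a    f
      0    1    2    3    4    5
  d   1    1    2    3    4    5
  c   2    2    2    3    4    5
  e   3    3    3    3    4    5
Edit distance = dp[3][5] = 5

5


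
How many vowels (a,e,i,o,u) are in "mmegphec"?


Input: mmegphec
Checking each character:
  'm' at position 0: consonant
  'm' at position 1: consonant
  'e' at position 2: vowel (running total: 1)
  'g' at position 3: consonant
  'p' at position 4: consonant
  'h' at position 5: consonant
  'e' at position 6: vowel (running total: 2)
  'c' at position 7: consonant
Total vowels: 2

2


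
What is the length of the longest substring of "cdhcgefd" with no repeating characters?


Input: "cdhcgefd"
Sliding window (track last position of each char):
  Position 0 ('c'): window [0,0] length 1 -- new best
  Position 1 ('d'): window [0,1] length 2 -- new best
  Position 2 ('h'): window [0,2] length 3 -- new best
  Position 3 ('c'): repeat (last at 0), move window start to 1
  Position 3 ('c'): window [1,3] length 3
  Position 4 ('g'): window [1,4] length 4 -- new best
  Position 5 ('e'): window [1,5] length 5 -- new best
  Position 6 ('f'): window [1,6] length 6 -- new best
  Position 7 ('d'): repeat (last at 1), move window start to 2
  Position 7 ('d'): window [2,7] length 6
Longest substring with no repeats: "dhcgef" with length 6

6


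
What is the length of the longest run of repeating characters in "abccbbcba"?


Input: "abccbbcba"
Scanning for longest run:
  Position 1 ('b'): new char, reset run to 1
  Position 2 ('c'): new char, reset run to 1
  Position 3 ('c'): continues run of 'c', length=2
  Position 4 ('b'): new char, reset run to 1
  Position 5 ('b'): continues run of 'b', length=2
  Position 6 ('c'): new char, reset run to 1
  Position 7 ('b'): new char, reset run to 1
  Position 8 ('a'): new char, reset run to 1
Longest run: 'c' with length 2

2


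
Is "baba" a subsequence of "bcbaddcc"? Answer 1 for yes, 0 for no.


Check if "baba" is a subsequence of "bcbaddcc"
Greedy scan:
  Position 0 ('b'): matches sub[0] = 'b'
  Position 1 ('c'): no match needed
  Position 2 ('b'): no match needed
  Position 3 ('a'): matches sub[1] = 'a'
  Position 4 ('d'): no match needed
  Position 5 ('d'): no match needed
  Position 6 ('c'): no match needed
  Position 7 ('c'): no match needed
Only matched 2/4 characters => not a subsequence

0


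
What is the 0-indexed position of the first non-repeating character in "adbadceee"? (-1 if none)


Input: adbadceee
Character frequencies:
  'a': 2
  'b': 1
  'c': 1
  'd': 2
  'e': 3
Scanning left to right for freq == 1:
  Position 0 ('a'): freq=2, skip
  Position 1 ('d'): freq=2, skip
  Position 2 ('b'): unique! => answer = 2

2


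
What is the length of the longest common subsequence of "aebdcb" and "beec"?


LCS of "aebdcb" and "beec"
DP table:
           b    e    e    c
      0    0    0    0    0
  a   0    0    0    0    0
  e   0    0    1    1    1
  b   0    1    1    1    1
  d   0    1    1    1    1
  c   0    1    1    1    2
  b   0    1    1    1    2
LCS length = dp[6][4] = 2

2


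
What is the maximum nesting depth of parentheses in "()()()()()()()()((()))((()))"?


Input: "()()()()()()()()((()))((()))"
Tracking depth:
  Position 0 '(': depth becomes 1
  Position 1 ')': depth becomes 0
  Position 2 '(': depth becomes 1
  Position 3 ')': depth becomes 0
  Position 4 '(': depth becomes 1
  Position 5 ')': depth becomes 0
  Position 6 '(': depth becomes 1
  Position 7 ')': depth becomes 0
  Position 8 '(': depth becomes 1
  Position 9 ')': depth becomes 0
  Position 10 '(': depth becomes 1
  Position 11 ')': depth becomes 0
  Position 12 '(': depth becomes 1
  Position 13 ')': depth becomes 0
  Position 14 '(': depth becomes 1
  Position 15 ')': depth becomes 0
  Position 16 '(': depth becomes 1
  Position 17 '(': depth becomes 2
  Position 18 '(': depth becomes 3
  Position 19 ')': depth becomes 2
  Position 20 ')': depth becomes 1
  Position 21 ')': depth becomes 0
  Position 22 '(': depth becomes 1
  Position 23 '(': depth becomes 2
  Position 24 '(': depth becomes 3
  Position 25 ')': depth becomes 2
  Position 26 ')': depth becomes 1
  Position 27 ')': depth becomes 0
Maximum depth reached: 3

3


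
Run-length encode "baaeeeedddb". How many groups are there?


Input: baaeeeedddb
Scanning for consecutive runs:
  Group 1: 'b' x 1 (positions 0-0)
  Group 2: 'a' x 2 (positions 1-2)
  Group 3: 'e' x 4 (positions 3-6)
  Group 4: 'd' x 3 (positions 7-9)
  Group 5: 'b' x 1 (positions 10-10)
Total groups: 5

5


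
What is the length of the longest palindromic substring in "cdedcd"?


Input: "cdedcd"
Checking substrings for palindromes:
  [0:5] "cdedc" (len 5) => palindrome
  [1:4] "ded" (len 3) => palindrome
  [3:6] "dcd" (len 3) => palindrome
Longest palindromic substring: "cdedc" with length 5

5


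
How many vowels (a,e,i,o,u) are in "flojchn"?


Input: flojchn
Checking each character:
  'f' at position 0: consonant
  'l' at position 1: consonant
  'o' at position 2: vowel (running total: 1)
  'j' at position 3: consonant
  'c' at position 4: consonant
  'h' at position 5: consonant
  'n' at position 6: consonant
Total vowels: 1

1


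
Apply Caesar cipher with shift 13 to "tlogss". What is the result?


Caesar cipher: shift "tlogss" by 13
  't' (pos 19) + 13 = pos 6 = 'g'
  'l' (pos 11) + 13 = pos 24 = 'y'
  'o' (pos 14) + 13 = pos 1 = 'b'
  'g' (pos 6) + 13 = pos 19 = 't'
  's' (pos 18) + 13 = pos 5 = 'f'
  's' (pos 18) + 13 = pos 5 = 'f'
Result: gybtff

gybtff


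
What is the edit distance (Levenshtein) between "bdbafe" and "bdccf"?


Computing edit distance: "bdbafe" -> "bdccf"
DP table:
           b    d    c    c    f
      0    1    2    3    4    5
  b   1    0    1    2    3    4
  d   2    1    0    1    2    3
  b   3    2    1    1    2    3
  a   4    3    2    2    2    3
  f   5    4    3    3    3    2
  e   6    5    4    4    4    3
Edit distance = dp[6][5] = 3

3


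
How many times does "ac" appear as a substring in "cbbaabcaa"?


Searching for "ac" in "cbbaabcaa"
Scanning each position:
  Position 0: "cb" => no
  Position 1: "bb" => no
  Position 2: "ba" => no
  Position 3: "aa" => no
  Position 4: "ab" => no
  Position 5: "bc" => no
  Position 6: "ca" => no
  Position 7: "aa" => no
Total occurrences: 0

0


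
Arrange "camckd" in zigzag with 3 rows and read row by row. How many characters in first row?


Zigzag "camckd" into 3 rows:
Placing characters:
  'c' => row 0
  'a' => row 1
  'm' => row 2
  'c' => row 1
  'k' => row 0
  'd' => row 1
Rows:
  Row 0: "ck"
  Row 1: "acd"
  Row 2: "m"
First row length: 2

2


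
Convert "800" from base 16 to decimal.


Input: "800" in base 16
Positional expansion:
  Digit '8' (value 8) x 16^2 = 2048
  Digit '0' (value 0) x 16^1 = 0
  Digit '0' (value 0) x 16^0 = 0
Sum = 2048

2048


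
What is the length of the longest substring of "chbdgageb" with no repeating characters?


Input: "chbdgageb"
Sliding window (track last position of each char):
  Position 0 ('c'): window [0,0] length 1 -- new best
  Position 1 ('h'): window [0,1] length 2 -- new best
  Position 2 ('b'): window [0,2] length 3 -- new best
  Position 3 ('d'): window [0,3] length 4 -- new best
  Position 4 ('g'): window [0,4] length 5 -- new best
  Position 5 ('a'): window [0,5] length 6 -- new best
  Position 6 ('g'): repeat (last at 4), move window start to 5
  Position 6 ('g'): window [5,6] length 2
  Position 7 ('e'): window [5,7] length 3
  Position 8 ('b'): window [5,8] length 4
Longest substring with no repeats: "chbdga" with length 6

6


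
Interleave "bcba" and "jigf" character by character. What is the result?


Interleaving "bcba" and "jigf":
  Position 0: 'b' from first, 'j' from second => "bj"
  Position 1: 'c' from first, 'i' from second => "ci"
  Position 2: 'b' from first, 'g' from second => "bg"
  Position 3: 'a' from first, 'f' from second => "af"
Result: bjcibgaf

bjcibgaf


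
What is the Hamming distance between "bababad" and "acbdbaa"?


Comparing "bababad" and "acbdbaa" position by position:
  Position 0: 'b' vs 'a' => differ
  Position 1: 'a' vs 'c' => differ
  Position 2: 'b' vs 'b' => same
  Position 3: 'a' vs 'd' => differ
  Position 4: 'b' vs 'b' => same
  Position 5: 'a' vs 'a' => same
  Position 6: 'd' vs 'a' => differ
Total differences (Hamming distance): 4

4


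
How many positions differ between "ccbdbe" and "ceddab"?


Comparing "ccbdbe" and "ceddab" position by position:
  Position 0: 'c' vs 'c' => same
  Position 1: 'c' vs 'e' => DIFFER
  Position 2: 'b' vs 'd' => DIFFER
  Position 3: 'd' vs 'd' => same
  Position 4: 'b' vs 'a' => DIFFER
  Position 5: 'e' vs 'b' => DIFFER
Positions that differ: 4

4


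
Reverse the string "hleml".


Input: hleml
Reading characters right to left:
  Position 4: 'l'
  Position 3: 'm'
  Position 2: 'e'
  Position 1: 'l'
  Position 0: 'h'
Reversed: lmelh

lmelh


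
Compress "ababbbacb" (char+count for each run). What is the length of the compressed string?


Input: ababbbacb
Runs:
  'a' x 1 => "a1"
  'b' x 1 => "b1"
  'a' x 1 => "a1"
  'b' x 3 => "b3"
  'a' x 1 => "a1"
  'c' x 1 => "c1"
  'b' x 1 => "b1"
Compressed: "a1b1a1b3a1c1b1"
Compressed length: 14

14


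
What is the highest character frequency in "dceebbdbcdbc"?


Input: dceebbdbcdbc
Character counts:
  'b': 4
  'c': 3
  'd': 3
  'e': 2
Maximum frequency: 4

4


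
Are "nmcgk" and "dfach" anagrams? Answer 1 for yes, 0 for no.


Strings: "nmcgk", "dfach"
Sorted first:  cgkmn
Sorted second: acdfh
Differ at position 0: 'c' vs 'a' => not anagrams

0


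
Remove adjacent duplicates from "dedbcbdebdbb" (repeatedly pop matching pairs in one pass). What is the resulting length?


Input: dedbcbdebdbb
Stack-based adjacent duplicate removal:
  Read 'd': push. Stack: d
  Read 'e': push. Stack: de
  Read 'd': push. Stack: ded
  Read 'b': push. Stack: dedb
  Read 'c': push. Stack: dedbc
  Read 'b': push. Stack: dedbcb
  Read 'd': push. Stack: dedbcbd
  Read 'e': push. Stack: dedbcbde
  Read 'b': push. Stack: dedbcbdeb
  Read 'd': push. Stack: dedbcbdebd
  Read 'b': push. Stack: dedbcbdebdb
  Read 'b': matches stack top 'b' => pop. Stack: dedbcbdebd
Final stack: "dedbcbdebd" (length 10)

10


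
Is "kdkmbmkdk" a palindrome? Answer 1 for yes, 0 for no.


Input: kdkmbmkdk
Reversed: kdkmbmkdk
  Compare pos 0 ('k') with pos 8 ('k'): match
  Compare pos 1 ('d') with pos 7 ('d'): match
  Compare pos 2 ('k') with pos 6 ('k'): match
  Compare pos 3 ('m') with pos 5 ('m'): match
Result: palindrome

1


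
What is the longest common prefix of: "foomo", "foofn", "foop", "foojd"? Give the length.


Words: foomo, foofn, foop, foojd
  Position 0: all 'f' => match
  Position 1: all 'o' => match
  Position 2: all 'o' => match
  Position 3: ('m', 'f', 'p', 'j') => mismatch, stop
LCP = "foo" (length 3)

3


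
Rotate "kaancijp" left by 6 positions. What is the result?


Input: "kaancijp", rotate left by 6
First 6 characters: "kaanci"
Remaining characters: "jp"
Concatenate remaining + first: "jp" + "kaanci" = "jpkaanci"

jpkaanci


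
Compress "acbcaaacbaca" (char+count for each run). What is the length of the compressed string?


Input: acbcaaacbaca
Runs:
  'a' x 1 => "a1"
  'c' x 1 => "c1"
  'b' x 1 => "b1"
  'c' x 1 => "c1"
  'a' x 3 => "a3"
  'c' x 1 => "c1"
  'b' x 1 => "b1"
  'a' x 1 => "a1"
  'c' x 1 => "c1"
  'a' x 1 => "a1"
Compressed: "a1c1b1c1a3c1b1a1c1a1"
Compressed length: 20

20


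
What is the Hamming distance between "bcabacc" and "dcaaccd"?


Comparing "bcabacc" and "dcaaccd" position by position:
  Position 0: 'b' vs 'd' => differ
  Position 1: 'c' vs 'c' => same
  Position 2: 'a' vs 'a' => same
  Position 3: 'b' vs 'a' => differ
  Position 4: 'a' vs 'c' => differ
  Position 5: 'c' vs 'c' => same
  Position 6: 'c' vs 'd' => differ
Total differences (Hamming distance): 4

4


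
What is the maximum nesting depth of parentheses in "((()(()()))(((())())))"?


Input: "((()(()()))(((())())))"
Tracking depth:
  Position 0 '(': depth becomes 1
  Position 1 '(': depth becomes 2
  Position 2 '(': depth becomes 3
  Position 3 ')': depth becomes 2
  Position 4 '(': depth becomes 3
  Position 5 '(': depth becomes 4
  Position 6 ')': depth becomes 3
  Position 7 '(': depth becomes 4
  Position 8 ')': depth becomes 3
  Position 9 ')': depth becomes 2
  Position 10 ')': depth becomes 1
  Position 11 '(': depth becomes 2
  Position 12 '(': depth becomes 3
  Position 13 '(': depth becomes 4
  Position 14 '(': depth becomes 5
  Position 15 ')': depth becomes 4
  Position 16 ')': depth becomes 3
  Position 17 '(': depth becomes 4
  Position 18 ')': depth becomes 3
  Position 19 ')': depth becomes 2
  Position 20 ')': depth becomes 1
  Position 21 ')': depth becomes 0
Maximum depth reached: 5

5


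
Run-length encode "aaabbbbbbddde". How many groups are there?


Input: aaabbbbbbddde
Scanning for consecutive runs:
  Group 1: 'a' x 3 (positions 0-2)
  Group 2: 'b' x 6 (positions 3-8)
  Group 3: 'd' x 3 (positions 9-11)
  Group 4: 'e' x 1 (positions 12-12)
Total groups: 4

4


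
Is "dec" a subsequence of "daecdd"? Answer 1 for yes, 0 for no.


Check if "dec" is a subsequence of "daecdd"
Greedy scan:
  Position 0 ('d'): matches sub[0] = 'd'
  Position 1 ('a'): no match needed
  Position 2 ('e'): matches sub[1] = 'e'
  Position 3 ('c'): matches sub[2] = 'c'
  Position 4 ('d'): no match needed
  Position 5 ('d'): no match needed
All 3 characters matched => is a subsequence

1


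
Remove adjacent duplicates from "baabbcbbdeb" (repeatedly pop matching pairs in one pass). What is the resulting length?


Input: baabbcbbdeb
Stack-based adjacent duplicate removal:
  Read 'b': push. Stack: b
  Read 'a': push. Stack: ba
  Read 'a': matches stack top 'a' => pop. Stack: b
  Read 'b': matches stack top 'b' => pop. Stack: (empty)
  Read 'b': push. Stack: b
  Read 'c': push. Stack: bc
  Read 'b': push. Stack: bcb
  Read 'b': matches stack top 'b' => pop. Stack: bc
  Read 'd': push. Stack: bcd
  Read 'e': push. Stack: bcde
  Read 'b': push. Stack: bcdeb
Final stack: "bcdeb" (length 5)

5


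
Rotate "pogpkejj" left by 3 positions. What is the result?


Input: "pogpkejj", rotate left by 3
First 3 characters: "pog"
Remaining characters: "pkejj"
Concatenate remaining + first: "pkejj" + "pog" = "pkejjpog"

pkejjpog


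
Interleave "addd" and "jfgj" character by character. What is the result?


Interleaving "addd" and "jfgj":
  Position 0: 'a' from first, 'j' from second => "aj"
  Position 1: 'd' from first, 'f' from second => "df"
  Position 2: 'd' from first, 'g' from second => "dg"
  Position 3: 'd' from first, 'j' from second => "dj"
Result: ajdfdgdj

ajdfdgdj


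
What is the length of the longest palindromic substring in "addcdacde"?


Input: "addcdacde"
Checking substrings for palindromes:
  [2:5] "dcd" (len 3) => palindrome
  [1:3] "dd" (len 2) => palindrome
Longest palindromic substring: "dcd" with length 3

3


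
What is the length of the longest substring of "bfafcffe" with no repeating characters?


Input: "bfafcffe"
Sliding window (track last position of each char):
  Position 0 ('b'): window [0,0] length 1 -- new best
  Position 1 ('f'): window [0,1] length 2 -- new best
  Position 2 ('a'): window [0,2] length 3 -- new best
  Position 3 ('f'): repeat (last at 1), move window start to 2
  Position 3 ('f'): window [2,3] length 2
  Position 4 ('c'): window [2,4] length 3
  Position 5 ('f'): repeat (last at 3), move window start to 4
  Position 5 ('f'): window [4,5] length 2
  Position 6 ('f'): repeat (last at 5), move window start to 6
  Position 6 ('f'): window [6,6] length 1
  Position 7 ('e'): window [6,7] length 2
Longest substring with no repeats: "bfa" with length 3

3


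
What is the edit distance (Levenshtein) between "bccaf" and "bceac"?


Computing edit distance: "bccaf" -> "bceac"
DP table:
           b    c    e    a    c
      0    1    2    3    4    5
  b   1    0    1    2    3    4
  c   2    1    0    1    2    3
  c   3    2    1    1    2    2
  a   4    3    2    2    1    2
  f   5    4    3    3    2    2
Edit distance = dp[5][5] = 2

2


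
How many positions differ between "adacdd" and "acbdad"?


Comparing "adacdd" and "acbdad" position by position:
  Position 0: 'a' vs 'a' => same
  Position 1: 'd' vs 'c' => DIFFER
  Position 2: 'a' vs 'b' => DIFFER
  Position 3: 'c' vs 'd' => DIFFER
  Position 4: 'd' vs 'a' => DIFFER
  Position 5: 'd' vs 'd' => same
Positions that differ: 4

4


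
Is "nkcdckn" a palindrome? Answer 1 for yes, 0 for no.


Input: nkcdckn
Reversed: nkcdckn
  Compare pos 0 ('n') with pos 6 ('n'): match
  Compare pos 1 ('k') with pos 5 ('k'): match
  Compare pos 2 ('c') with pos 4 ('c'): match
Result: palindrome

1


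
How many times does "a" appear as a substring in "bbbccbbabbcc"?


Searching for "a" in "bbbccbbabbcc"
Scanning each position:
  Position 0: "b" => no
  Position 1: "b" => no
  Position 2: "b" => no
  Position 3: "c" => no
  Position 4: "c" => no
  Position 5: "b" => no
  Position 6: "b" => no
  Position 7: "a" => MATCH
  Position 8: "b" => no
  Position 9: "b" => no
  Position 10: "c" => no
  Position 11: "c" => no
Total occurrences: 1

1


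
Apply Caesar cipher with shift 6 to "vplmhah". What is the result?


Caesar cipher: shift "vplmhah" by 6
  'v' (pos 21) + 6 = pos 1 = 'b'
  'p' (pos 15) + 6 = pos 21 = 'v'
  'l' (pos 11) + 6 = pos 17 = 'r'
  'm' (pos 12) + 6 = pos 18 = 's'
  'h' (pos 7) + 6 = pos 13 = 'n'
  'a' (pos 0) + 6 = pos 6 = 'g'
  'h' (pos 7) + 6 = pos 13 = 'n'
Result: bvrsngn

bvrsngn


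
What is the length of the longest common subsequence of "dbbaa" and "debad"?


LCS of "dbbaa" and "debad"
DP table:
           d    e    b    a    d
      0    0    0    0    0    0
  d   0    1    1    1    1    1
  b   0    1    1    2    2    2
  b   0    1    1    2    2    2
  a   0    1    1    2    3    3
  a   0    1    1    2    3    3
LCS length = dp[5][5] = 3

3


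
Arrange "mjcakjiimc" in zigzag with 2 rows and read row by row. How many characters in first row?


Zigzag "mjcakjiimc" into 2 rows:
Placing characters:
  'm' => row 0
  'j' => row 1
  'c' => row 0
  'a' => row 1
  'k' => row 0
  'j' => row 1
  'i' => row 0
  'i' => row 1
  'm' => row 0
  'c' => row 1
Rows:
  Row 0: "mckim"
  Row 1: "jajic"
First row length: 5

5


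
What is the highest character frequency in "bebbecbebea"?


Input: bebbecbebea
Character counts:
  'a': 1
  'b': 5
  'c': 1
  'e': 4
Maximum frequency: 5

5


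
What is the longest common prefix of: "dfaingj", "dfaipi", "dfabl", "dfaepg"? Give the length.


Words: dfaingj, dfaipi, dfabl, dfaepg
  Position 0: all 'd' => match
  Position 1: all 'f' => match
  Position 2: all 'a' => match
  Position 3: ('i', 'i', 'b', 'e') => mismatch, stop
LCP = "dfa" (length 3)

3


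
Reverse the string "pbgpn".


Input: pbgpn
Reading characters right to left:
  Position 4: 'n'
  Position 3: 'p'
  Position 2: 'g'
  Position 1: 'b'
  Position 0: 'p'
Reversed: npgbp

npgbp


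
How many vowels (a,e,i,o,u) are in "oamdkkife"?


Input: oamdkkife
Checking each character:
  'o' at position 0: vowel (running total: 1)
  'a' at position 1: vowel (running total: 2)
  'm' at position 2: consonant
  'd' at position 3: consonant
  'k' at position 4: consonant
  'k' at position 5: consonant
  'i' at position 6: vowel (running total: 3)
  'f' at position 7: consonant
  'e' at position 8: vowel (running total: 4)
Total vowels: 4

4


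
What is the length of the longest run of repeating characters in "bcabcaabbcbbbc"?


Input: "bcabcaabbcbbbc"
Scanning for longest run:
  Position 1 ('c'): new char, reset run to 1
  Position 2 ('a'): new char, reset run to 1
  Position 3 ('b'): new char, reset run to 1
  Position 4 ('c'): new char, reset run to 1
  Position 5 ('a'): new char, reset run to 1
  Position 6 ('a'): continues run of 'a', length=2
  Position 7 ('b'): new char, reset run to 1
  Position 8 ('b'): continues run of 'b', length=2
  Position 9 ('c'): new char, reset run to 1
  Position 10 ('b'): new char, reset run to 1
  Position 11 ('b'): continues run of 'b', length=2
  Position 12 ('b'): continues run of 'b', length=3
  Position 13 ('c'): new char, reset run to 1
Longest run: 'b' with length 3

3


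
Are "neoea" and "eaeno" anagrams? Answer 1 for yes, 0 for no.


Strings: "neoea", "eaeno"
Sorted first:  aeeno
Sorted second: aeeno
Sorted forms match => anagrams

1


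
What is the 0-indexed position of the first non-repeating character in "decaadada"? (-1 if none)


Input: decaadada
Character frequencies:
  'a': 4
  'c': 1
  'd': 3
  'e': 1
Scanning left to right for freq == 1:
  Position 0 ('d'): freq=3, skip
  Position 1 ('e'): unique! => answer = 1

1


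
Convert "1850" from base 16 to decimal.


Input: "1850" in base 16
Positional expansion:
  Digit '1' (value 1) x 16^3 = 4096
  Digit '8' (value 8) x 16^2 = 2048
  Digit '5' (value 5) x 16^1 = 80
  Digit '0' (value 0) x 16^0 = 0
Sum = 6224

6224


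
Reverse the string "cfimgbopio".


Input: cfimgbopio
Reading characters right to left:
  Position 9: 'o'
  Position 8: 'i'
  Position 7: 'p'
  Position 6: 'o'
  Position 5: 'b'
  Position 4: 'g'
  Position 3: 'm'
  Position 2: 'i'
  Position 1: 'f'
  Position 0: 'c'
Reversed: oipobgmifc

oipobgmifc


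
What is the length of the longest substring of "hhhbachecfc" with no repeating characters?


Input: "hhhbachecfc"
Sliding window (track last position of each char):
  Position 0 ('h'): window [0,0] length 1 -- new best
  Position 1 ('h'): repeat (last at 0), move window start to 1
  Position 1 ('h'): window [1,1] length 1
  Position 2 ('h'): repeat (last at 1), move window start to 2
  Position 2 ('h'): window [2,2] length 1
  Position 3 ('b'): window [2,3] length 2 -- new best
  Position 4 ('a'): window [2,4] length 3 -- new best
  Position 5 ('c'): window [2,5] length 4 -- new best
  Position 6 ('h'): repeat (last at 2), move window start to 3
  Position 6 ('h'): window [3,6] length 4
  Position 7 ('e'): window [3,7] length 5 -- new best
  Position 8 ('c'): repeat (last at 5), move window start to 6
  Position 8 ('c'): window [6,8] length 3
  Position 9 ('f'): window [6,9] length 4
  Position 10 ('c'): repeat (last at 8), move window start to 9
  Position 10 ('c'): window [9,10] length 2
Longest substring with no repeats: "bache" with length 5

5


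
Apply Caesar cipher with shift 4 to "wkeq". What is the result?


Caesar cipher: shift "wkeq" by 4
  'w' (pos 22) + 4 = pos 0 = 'a'
  'k' (pos 10) + 4 = pos 14 = 'o'
  'e' (pos 4) + 4 = pos 8 = 'i'
  'q' (pos 16) + 4 = pos 20 = 'u'
Result: aoiu

aoiu


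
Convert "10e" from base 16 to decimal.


Input: "10e" in base 16
Positional expansion:
  Digit '1' (value 1) x 16^2 = 256
  Digit '0' (value 0) x 16^1 = 0
  Digit 'e' (value 14) x 16^0 = 14
Sum = 270

270


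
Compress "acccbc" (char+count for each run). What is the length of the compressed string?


Input: acccbc
Runs:
  'a' x 1 => "a1"
  'c' x 3 => "c3"
  'b' x 1 => "b1"
  'c' x 1 => "c1"
Compressed: "a1c3b1c1"
Compressed length: 8

8


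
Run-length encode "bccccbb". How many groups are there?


Input: bccccbb
Scanning for consecutive runs:
  Group 1: 'b' x 1 (positions 0-0)
  Group 2: 'c' x 4 (positions 1-4)
  Group 3: 'b' x 2 (positions 5-6)
Total groups: 3

3


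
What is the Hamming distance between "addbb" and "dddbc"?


Comparing "addbb" and "dddbc" position by position:
  Position 0: 'a' vs 'd' => differ
  Position 1: 'd' vs 'd' => same
  Position 2: 'd' vs 'd' => same
  Position 3: 'b' vs 'b' => same
  Position 4: 'b' vs 'c' => differ
Total differences (Hamming distance): 2

2


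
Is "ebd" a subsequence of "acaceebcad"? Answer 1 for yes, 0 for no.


Check if "ebd" is a subsequence of "acaceebcad"
Greedy scan:
  Position 0 ('a'): no match needed
  Position 1 ('c'): no match needed
  Position 2 ('a'): no match needed
  Position 3 ('c'): no match needed
  Position 4 ('e'): matches sub[0] = 'e'
  Position 5 ('e'): no match needed
  Position 6 ('b'): matches sub[1] = 'b'
  Position 7 ('c'): no match needed
  Position 8 ('a'): no match needed
  Position 9 ('d'): matches sub[2] = 'd'
All 3 characters matched => is a subsequence

1
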